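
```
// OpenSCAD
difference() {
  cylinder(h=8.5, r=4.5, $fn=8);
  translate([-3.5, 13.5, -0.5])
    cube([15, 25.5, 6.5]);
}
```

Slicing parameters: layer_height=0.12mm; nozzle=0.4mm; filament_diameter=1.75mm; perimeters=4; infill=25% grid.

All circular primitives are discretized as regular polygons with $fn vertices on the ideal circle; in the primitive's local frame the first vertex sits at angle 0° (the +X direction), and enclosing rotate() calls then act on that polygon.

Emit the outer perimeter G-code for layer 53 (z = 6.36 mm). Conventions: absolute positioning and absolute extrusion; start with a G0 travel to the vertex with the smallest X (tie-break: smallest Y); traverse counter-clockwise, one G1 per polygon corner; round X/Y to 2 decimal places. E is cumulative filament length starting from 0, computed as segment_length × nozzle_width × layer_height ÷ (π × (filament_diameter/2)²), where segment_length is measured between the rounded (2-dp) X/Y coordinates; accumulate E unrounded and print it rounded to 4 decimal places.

At z = 6.36 mm: the cylinder: section is a regular 8-gon, circumradius r=4.5; the cube at (-3.5, 13.5) is absent (z outside [-0.5, 6]); Taking the first minus the rest: none of the subtracted shapes is present at this height, so the r=4.5 cylinder is unchanged — 1 connected region. The outline is a single polygon with 8 vertices. Extrusion per mm of travel: 0.4 × 0.12 / (π × 0.875²) = 0.019956. Accumulating E over each segment gives final E = 0.5497.

G0 X-4.50 Y0.00 Z6.36
G1 X-3.18 Y-3.18 E0.0687
G1 X0.00 Y-4.50 E0.1374
G1 X3.18 Y-3.18 E0.2061
G1 X4.50 Y0.00 E0.2748
G1 X3.18 Y3.18 E0.3436
G1 X0.00 Y4.50 E0.4123
G1 X-3.18 Y3.18 E0.4810
G1 X-4.50 Y0.00 E0.5497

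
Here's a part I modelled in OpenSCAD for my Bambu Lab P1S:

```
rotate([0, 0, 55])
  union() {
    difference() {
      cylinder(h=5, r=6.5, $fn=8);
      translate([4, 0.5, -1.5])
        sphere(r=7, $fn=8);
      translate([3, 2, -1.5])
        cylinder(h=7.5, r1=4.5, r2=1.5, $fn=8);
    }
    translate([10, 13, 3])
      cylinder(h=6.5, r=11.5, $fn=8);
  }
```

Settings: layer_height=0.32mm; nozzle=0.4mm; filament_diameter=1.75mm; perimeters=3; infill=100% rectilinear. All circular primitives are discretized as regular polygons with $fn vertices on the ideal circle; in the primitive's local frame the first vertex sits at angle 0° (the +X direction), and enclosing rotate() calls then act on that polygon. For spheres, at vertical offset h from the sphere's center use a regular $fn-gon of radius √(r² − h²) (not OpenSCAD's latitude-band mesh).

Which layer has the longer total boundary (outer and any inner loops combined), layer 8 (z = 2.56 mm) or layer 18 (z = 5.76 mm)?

layer 18 (z = 5.76 mm)

Layer 8 (z = 2.56): the r=6.5 cylinder gives a regular 8-gon of circumradius 6.5 (constant along its height) (perimeter = 2·8·6.500·sin(180°/8) = 39.80 mm); the sphere at (4, 0.5): section is a regular 8-gon, circumradius = √(r²−h²) = √(7²−4.06²) = 5.702 (perimeter = 2·8·5.702·sin(180°/8) = 34.91 mm); the cone at (3, 2): at t=0.541 of its height the radius interpolates to r₁+(r₂−r₁)t = 2.876, giving a regular 8-gon of that circumradius (perimeter = 2·8·2.876·sin(180°/8) = 17.61 mm); Taking the first minus the rest: starting from the r=6.5 cylinder, the r=7 sphere at (4, 0.5) partially overlaps it — only the 59.17 mm² overlap (of its 91.97 mm²) is removed, clipping the outline; the cone at (3, 2) misses the remaining region (no effect) — boundary = 41.53 mm; the cylinder at (10, 13) is not intersected at this z (z outside [3, 9.5]); Taking the union: only the result so far is present, so the union is just that shape — boundary = 41.53 mm; (rotated 55° about Z; rotation is an isometry so areas/perimeters/island counts are preserved). So its perimeter = 41.53 mm. Layer 18 (z = 5.76): the cylinder is absent (z outside [0, 5]); the sphere at (4, 0.5) is not intersected at this z (|z−center|=7.260 > r=7); the cone at (3, 2) (r1=4.5→r2=1.5) has section circumradius 1.596 here — a regular 8-gon (perimeter = 2·8·1.596·sin(180°/8) = 9.77 mm); Subtracting the remaining from the first: the first operand is absent here, so nothing remains; the cylinder at (10, 13): section is a regular 8-gon, circumradius r=11.5 (perimeter = 2·8·11.500·sin(180°/8) = 70.41 mm); Merging all regions: only the r=11.5 cylinder at (10, 13) is present, so the union is just that shape — boundary = 70.41 mm; (rotated 55° about Z; rotation is an isometry so areas/perimeters/island counts are preserved). So its perimeter = 70.41 mm. Layer 18 is larger (70.41 vs 41.53 mm).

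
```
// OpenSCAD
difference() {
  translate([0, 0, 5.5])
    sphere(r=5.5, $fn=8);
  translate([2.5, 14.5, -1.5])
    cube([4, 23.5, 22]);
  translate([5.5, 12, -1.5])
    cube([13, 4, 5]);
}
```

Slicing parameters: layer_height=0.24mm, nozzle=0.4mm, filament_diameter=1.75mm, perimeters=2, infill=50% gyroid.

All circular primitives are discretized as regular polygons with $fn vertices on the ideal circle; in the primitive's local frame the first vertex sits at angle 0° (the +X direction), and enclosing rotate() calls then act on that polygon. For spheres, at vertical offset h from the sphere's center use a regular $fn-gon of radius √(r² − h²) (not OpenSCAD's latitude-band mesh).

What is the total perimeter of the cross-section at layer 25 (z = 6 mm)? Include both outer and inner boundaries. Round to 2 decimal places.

33.54 mm

At z = 6 mm: the r=5.5 sphere slices to a regular 8-gon of circumradius 5.477 (√(r²−h²) with h=0.5 from center) (perimeter = 2·8·5.477·sin(180°/8) = 33.54 mm); the 4×23.5 cube at (2.5, 14.5) contributes its full rectangle (perimeter 55.00 mm); the cube at (5.5, 12) is absent (z outside [-1.5, 3.5]); Subtracting the remaining from the first: starting from the r=5.5 sphere, the 4×23.5 cube at (2.5, 14.5) misses the remaining region (no effect) — boundary = 33.54 mm. Overall, the cross-section is a single solid region. Total boundary length (outer) = 33.54 mm.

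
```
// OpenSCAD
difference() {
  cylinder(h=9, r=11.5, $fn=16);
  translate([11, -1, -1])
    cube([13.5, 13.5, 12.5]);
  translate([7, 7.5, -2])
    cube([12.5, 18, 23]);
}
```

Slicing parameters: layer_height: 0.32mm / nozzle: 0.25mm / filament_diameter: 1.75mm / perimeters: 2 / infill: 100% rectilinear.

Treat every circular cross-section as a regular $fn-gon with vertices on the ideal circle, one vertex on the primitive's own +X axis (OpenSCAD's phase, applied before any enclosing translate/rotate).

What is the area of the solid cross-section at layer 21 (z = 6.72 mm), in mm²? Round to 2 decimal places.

402.57 mm²

At z = 6.72 mm: the r=11.5 cylinder gives a regular 16-gon of circumradius 11.5 (constant along its height) (area = (16/2)·11.500²·sin(360°/16) = 404.88 mm²); the 13.5×13.5 cube at (11, -1) contributes its full rectangle (area 182.25 mm²); the cube at (7, 7.5) (footprint 12.5×18) is included at this height (area 225.00 mm²); Taking the first minus the rest: starting from the r=11.5 cylinder (404.88 mm²), the 13.5×13.5 cube at (11, -1) partially overlaps it — only the 1.03 mm² overlap (of its 182.25 mm²) is removed, clipping the outline; the 12.5×18 cube at (7, 7.5) partially overlaps it — only the 1.28 mm² overlap (of its 225.00 mm²) is removed, clipping the outline — area = 402.57 mm². Overall, the cross-section is a single solid region. Net area = 402.57 mm².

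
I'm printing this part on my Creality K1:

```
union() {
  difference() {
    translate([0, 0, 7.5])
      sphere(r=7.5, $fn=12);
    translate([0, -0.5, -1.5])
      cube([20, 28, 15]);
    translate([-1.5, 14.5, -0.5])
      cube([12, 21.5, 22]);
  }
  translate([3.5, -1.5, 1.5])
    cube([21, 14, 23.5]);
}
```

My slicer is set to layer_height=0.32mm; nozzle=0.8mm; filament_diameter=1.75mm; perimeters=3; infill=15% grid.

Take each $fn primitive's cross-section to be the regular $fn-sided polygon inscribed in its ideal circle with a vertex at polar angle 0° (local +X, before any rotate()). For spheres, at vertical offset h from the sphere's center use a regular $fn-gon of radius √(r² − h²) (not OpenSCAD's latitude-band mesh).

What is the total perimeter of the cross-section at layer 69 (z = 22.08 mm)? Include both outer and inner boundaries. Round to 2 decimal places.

At z = 22.08 mm: the sphere does not reach this height (|z−center|=14.580 > r=7.5); the cube at (0, -0.5) is absent (z outside [-1.5, 13.5]); the cube at (-1.5, 14.5) is absent (z outside [-0.5, 21.5]); After the difference (first − rest): the first operand is absent here, so nothing remains; the cube at (3.5, -1.5) is present — its section is the full 21×14 rectangle (perimeter 70.00 mm); Taking the union: only the 21×14 cube at (3.5, -1.5) is present, so the union is just that shape — boundary = 70.00 mm. Overall, the cross-section is a single solid region. Total boundary length (outer) = 70.00 mm.

70.00 mm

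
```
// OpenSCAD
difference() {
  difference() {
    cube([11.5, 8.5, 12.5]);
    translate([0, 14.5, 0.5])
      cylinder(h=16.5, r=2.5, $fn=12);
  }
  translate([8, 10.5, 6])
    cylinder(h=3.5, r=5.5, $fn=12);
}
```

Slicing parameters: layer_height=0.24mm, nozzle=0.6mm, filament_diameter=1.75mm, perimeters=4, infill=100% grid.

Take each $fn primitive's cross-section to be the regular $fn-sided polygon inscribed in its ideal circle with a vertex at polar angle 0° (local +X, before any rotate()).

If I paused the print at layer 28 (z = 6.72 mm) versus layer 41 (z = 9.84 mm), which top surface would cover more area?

Layer 28 (z = 6.72): the cube (footprint 11.5×8.5) is included at this height (area 97.75 mm²); the cylinder at (0, 14.5): section is a regular 12-gon, circumradius r=2.5 (area = (12/2)·2.500²·sin(360°/12) = 18.75 mm²); After the difference (first − rest): starting from the 11.5×8.5 cube (97.75 mm²), the r=2.5 cylinder at (0, 14.5) misses the remaining region (no effect) — area = 97.75 mm²; the r=5.5 cylinder at (8, 10.5) contributes a regular 12-gon of circumradius 5.5 (area = (12/2)·5.500²·sin(360°/12) = 90.75 mm²); Taking the first minus the rest: starting from the result so far (97.75 mm²), the r=5.5 cylinder at (8, 10.5) partially overlaps it — only the 22.63 mm² overlap (of its 90.75 mm²) is removed, clipping the outline — area = 75.12 mm². So its area = 75.12 mm². Layer 41 (z = 9.84): the cube is present — its section is the full 11.5×8.5 rectangle (area 97.75 mm²); the r=2.5 cylinder at (0, 14.5) gives a regular 12-gon of circumradius 2.5 (constant along its height) (area = (12/2)·2.500²·sin(360°/12) = 18.75 mm²); Subtracting the remaining from the first: starting from the 11.5×8.5 cube (97.75 mm²), the r=2.5 cylinder at (0, 14.5) misses the remaining region (no effect) — area = 97.75 mm²; the cylinder at (8, 10.5) is not intersected at this z (z outside [6, 9.5]); After the difference (first − rest): none of the subtracted shapes is present at this height, so the result so far is unchanged — area = 97.75 mm². So its area = 97.75 mm². Layer 41 is larger (97.75 vs 75.12 mm²).

layer 41 (z = 9.84 mm)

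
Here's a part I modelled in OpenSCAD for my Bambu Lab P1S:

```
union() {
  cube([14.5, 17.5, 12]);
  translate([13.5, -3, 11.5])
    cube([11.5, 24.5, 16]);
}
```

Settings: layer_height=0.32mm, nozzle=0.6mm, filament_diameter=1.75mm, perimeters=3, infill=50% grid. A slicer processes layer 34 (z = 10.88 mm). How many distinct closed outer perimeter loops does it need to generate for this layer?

1

At z = 10.88 mm: the 14.5×17.5 cube contributes its full rectangle; the cube at (13.5, -3) does not reach this height (z outside [11.5, 27.5]); Combining (union): only the 14.5×17.5 cube is present, so the union is just that shape — 1 connected region. The result has 1 disconnected region.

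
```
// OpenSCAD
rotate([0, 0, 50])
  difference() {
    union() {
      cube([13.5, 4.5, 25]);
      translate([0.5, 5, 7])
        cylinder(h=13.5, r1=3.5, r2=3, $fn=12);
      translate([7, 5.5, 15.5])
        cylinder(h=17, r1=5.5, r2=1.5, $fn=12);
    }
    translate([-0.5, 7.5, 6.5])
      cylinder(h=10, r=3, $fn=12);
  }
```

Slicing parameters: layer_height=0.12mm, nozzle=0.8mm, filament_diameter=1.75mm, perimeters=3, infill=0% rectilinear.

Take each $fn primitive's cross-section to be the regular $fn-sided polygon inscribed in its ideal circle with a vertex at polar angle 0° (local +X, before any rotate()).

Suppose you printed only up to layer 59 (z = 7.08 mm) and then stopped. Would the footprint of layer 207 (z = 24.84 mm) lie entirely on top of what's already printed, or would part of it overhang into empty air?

Compare the two slices. At z = 7.08: the cube (footprint 13.5×4.5) is included at this height (area 60.75 mm²); the cone at (0.5, 5) contributes a regular 12-gon of circumradius 3.497 (interpolated between r1=3.5 and r2=3 at t=0.006) (area = (12/2)·3.497²·sin(360°/12) = 36.69 mm²); the cone at (7, 5.5) does not reach this height (z outside [15.5, 32.5]); Taking the union: the regions partially overlap — summed areas 97.44 mm² minus the doubly-counted overlap 8.92 mm² gives 88.52 mm² — area = 88.52 mm²; the r=3 cylinder at (-0.5, 7.5) gives a regular 12-gon of circumradius 3 (constant along its height) (area = (12/2)·3.000²·sin(360°/12) = 27.00 mm²); After the difference (first − rest): starting from the result so far (88.52 mm²), the r=3 cylinder at (-0.5, 7.5) partially overlaps it — only the 14.98 mm² overlap (of its 27.00 mm²) is removed, clipping the outline — area = 73.54 mm²; (rotated 50° about Z; rotation is an isometry so areas/perimeters/island counts are preserved). At z = 24.84: the 13.5×4.5 cube contributes its full rectangle (area 60.75 mm²); the cone at (0.5, 5) is absent (z outside [7, 20.5]); the cone at (7, 5.5) contributes a regular 12-gon of circumradius 3.302 (interpolated between r1=5.5 and r2=1.5 at t=0.549) (area = (12/2)·3.302²·sin(360°/12) = 32.72 mm²); Merging all regions: the regions partially overlap — summed areas 93.47 mm² minus the doubly-counted overlap 10.02 mm² gives 83.45 mm² — area = 83.45 mm²; the cylinder at (-0.5, 7.5) is absent (z outside [6.5, 16.5]); Subtracting the remaining from the first: none of the subtracted shapes is present at this height, so the result so far is unchanged — area = 83.45 mm²; (rotated 50° about Z; rotation is an isometry so areas/perimeters/island counts are preserved). Checking containment: at z = 24.84 the cross-section extends beyond the z = 7.08 cross-section by about 22.56 mm².

part overhangs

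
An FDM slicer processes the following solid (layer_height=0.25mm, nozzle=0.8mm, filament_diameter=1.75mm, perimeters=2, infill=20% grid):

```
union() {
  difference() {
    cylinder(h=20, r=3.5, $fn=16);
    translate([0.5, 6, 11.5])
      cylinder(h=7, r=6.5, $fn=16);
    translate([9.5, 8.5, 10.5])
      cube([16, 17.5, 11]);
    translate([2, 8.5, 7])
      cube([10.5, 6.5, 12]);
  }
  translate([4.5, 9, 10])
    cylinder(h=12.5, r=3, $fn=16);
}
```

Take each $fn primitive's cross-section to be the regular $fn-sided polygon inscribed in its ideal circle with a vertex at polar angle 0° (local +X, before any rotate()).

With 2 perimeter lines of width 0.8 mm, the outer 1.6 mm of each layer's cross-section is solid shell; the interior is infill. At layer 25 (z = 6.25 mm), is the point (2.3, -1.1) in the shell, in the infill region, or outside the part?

shell

At z = 6.25 mm: the cylinder: section is a regular 16-gon, circumradius r=3.5; the cylinder at (0.5, 6) is not intersected at this z (z outside [11.5, 18.5]); the cube at (9.5, 8.5) is absent (z outside [10.5, 21.5]); the cube at (2, 8.5) does not reach this height (z outside [7, 19]); Taking the first minus the rest: none of the subtracted shapes is present at this height, so the r=3.5 cylinder is unchanged — 1 connected region; the cylinder at (4.5, 9) is absent (z outside [10, 22.5]); Combining (union): only that combined region is present, so the union is just that shape — 1 connected region. Overall, the cross-section is a single solid region. The nearest boundary edge runs (2.47, -2.47)→(3.23, -1.34); distance from the point to it = 0.91 mm. The point is inside the cross-section, 0.91 mm from the nearest boundary — within the 1.6 mm shell band (2 × 0.8).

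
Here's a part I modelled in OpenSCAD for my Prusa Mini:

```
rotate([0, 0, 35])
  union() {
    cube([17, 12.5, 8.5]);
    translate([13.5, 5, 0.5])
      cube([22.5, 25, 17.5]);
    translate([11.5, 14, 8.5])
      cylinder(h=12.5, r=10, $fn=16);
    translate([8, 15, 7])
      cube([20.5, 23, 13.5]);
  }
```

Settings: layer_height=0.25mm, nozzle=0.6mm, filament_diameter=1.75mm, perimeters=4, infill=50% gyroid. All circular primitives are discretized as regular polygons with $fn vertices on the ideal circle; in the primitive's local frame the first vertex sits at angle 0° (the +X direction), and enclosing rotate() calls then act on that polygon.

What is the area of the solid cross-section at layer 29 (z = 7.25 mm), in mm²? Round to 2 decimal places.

At z = 7.25 mm: the cube is present — its section is the full 17×12.5 rectangle (area 212.50 mm²); the cube at (13.5, 5) is present — its section is the full 22.5×25 rectangle (area 562.50 mm²); the cylinder at (11.5, 14) is not intersected at this z (z outside [8.5, 21]); the 20.5×23 cube at (8, 15) contributes its full rectangle (area 471.50 mm²); Merging all regions: the regions partially overlap — summed areas 1246.50 mm² minus the doubly-counted overlap 251.25 mm² gives 995.25 mm² — area = 995.25 mm²; (rotated 35° about Z; rotation is an isometry so areas/perimeters/island counts are preserved). Overall, the cross-section is a single solid region. Net area = 995.25 mm².

995.25 mm²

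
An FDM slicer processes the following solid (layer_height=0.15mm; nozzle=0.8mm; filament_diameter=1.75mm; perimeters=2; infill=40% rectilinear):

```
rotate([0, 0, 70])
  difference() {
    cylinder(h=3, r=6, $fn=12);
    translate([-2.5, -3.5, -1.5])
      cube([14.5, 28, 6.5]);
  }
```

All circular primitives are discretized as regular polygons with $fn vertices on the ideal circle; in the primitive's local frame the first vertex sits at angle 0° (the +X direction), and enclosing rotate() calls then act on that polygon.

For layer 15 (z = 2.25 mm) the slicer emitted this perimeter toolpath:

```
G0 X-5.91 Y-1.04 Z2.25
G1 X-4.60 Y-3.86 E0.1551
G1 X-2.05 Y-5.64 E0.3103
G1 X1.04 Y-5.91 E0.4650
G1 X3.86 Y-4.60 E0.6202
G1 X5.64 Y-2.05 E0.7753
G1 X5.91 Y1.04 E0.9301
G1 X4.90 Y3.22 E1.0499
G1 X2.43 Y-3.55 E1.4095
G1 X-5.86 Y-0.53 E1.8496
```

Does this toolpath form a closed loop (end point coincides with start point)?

Start point (G0): (-5.91, -1.04). End point (last G1): the path does not return to the start — open.

no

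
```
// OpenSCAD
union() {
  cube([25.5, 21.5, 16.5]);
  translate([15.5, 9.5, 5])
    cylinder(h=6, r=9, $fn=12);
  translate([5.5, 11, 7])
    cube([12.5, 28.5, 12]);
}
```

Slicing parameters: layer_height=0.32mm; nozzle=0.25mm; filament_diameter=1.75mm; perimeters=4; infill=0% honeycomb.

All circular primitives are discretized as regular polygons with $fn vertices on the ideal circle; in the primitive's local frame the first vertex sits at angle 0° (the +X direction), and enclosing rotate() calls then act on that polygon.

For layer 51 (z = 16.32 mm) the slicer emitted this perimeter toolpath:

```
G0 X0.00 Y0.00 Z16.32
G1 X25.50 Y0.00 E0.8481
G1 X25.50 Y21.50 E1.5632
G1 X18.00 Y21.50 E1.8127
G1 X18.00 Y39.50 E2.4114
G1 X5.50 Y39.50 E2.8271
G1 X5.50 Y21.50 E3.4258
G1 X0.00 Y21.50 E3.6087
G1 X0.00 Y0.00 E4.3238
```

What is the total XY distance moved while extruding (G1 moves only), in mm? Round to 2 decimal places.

130.00 mm

Sum the Euclidean lengths of each G1 segment: total = 130.00 mm.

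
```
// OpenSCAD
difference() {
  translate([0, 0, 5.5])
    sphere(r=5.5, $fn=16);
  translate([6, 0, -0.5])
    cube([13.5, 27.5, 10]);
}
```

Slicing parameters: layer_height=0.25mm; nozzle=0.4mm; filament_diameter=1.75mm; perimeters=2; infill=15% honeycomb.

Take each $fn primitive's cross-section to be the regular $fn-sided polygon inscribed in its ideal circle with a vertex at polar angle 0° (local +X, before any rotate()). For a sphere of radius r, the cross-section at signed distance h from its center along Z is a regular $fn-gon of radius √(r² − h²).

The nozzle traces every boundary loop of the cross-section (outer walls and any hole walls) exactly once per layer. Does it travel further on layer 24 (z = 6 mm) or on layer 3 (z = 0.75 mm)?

layer 24 (z = 6 mm)

Layer 24 (z = 6): the r=5.5 sphere slices to a regular 16-gon of circumradius 5.477 (√(r²−h²) with h=0.5 from center) (perimeter = 2·16·5.477·sin(180°/16) = 34.19 mm); the 13.5×27.5 cube at (6, 0) contributes its full rectangle (perimeter 82.00 mm); Subtracting the remaining from the first: starting from the r=5.5 sphere, the 13.5×27.5 cube at (6, 0) misses the remaining region (no effect) — boundary = 34.19 mm. So its perimeter = 34.19 mm. Layer 3 (z = 0.75): the r=5.5 sphere slices to a regular 16-gon of circumradius 2.773 (√(r²−h²) with h=4.75 from center) (perimeter = 2·16·2.773·sin(180°/16) = 17.31 mm); the cube at (6, 0) (footprint 13.5×27.5) is included at this height (perimeter 82.00 mm); Taking the first minus the rest: starting from the r=5.5 sphere, the 13.5×27.5 cube at (6, 0) misses the remaining region (no effect) — boundary = 17.31 mm. So its perimeter = 17.31 mm. Layer 24 is larger (34.19 vs 17.31 mm).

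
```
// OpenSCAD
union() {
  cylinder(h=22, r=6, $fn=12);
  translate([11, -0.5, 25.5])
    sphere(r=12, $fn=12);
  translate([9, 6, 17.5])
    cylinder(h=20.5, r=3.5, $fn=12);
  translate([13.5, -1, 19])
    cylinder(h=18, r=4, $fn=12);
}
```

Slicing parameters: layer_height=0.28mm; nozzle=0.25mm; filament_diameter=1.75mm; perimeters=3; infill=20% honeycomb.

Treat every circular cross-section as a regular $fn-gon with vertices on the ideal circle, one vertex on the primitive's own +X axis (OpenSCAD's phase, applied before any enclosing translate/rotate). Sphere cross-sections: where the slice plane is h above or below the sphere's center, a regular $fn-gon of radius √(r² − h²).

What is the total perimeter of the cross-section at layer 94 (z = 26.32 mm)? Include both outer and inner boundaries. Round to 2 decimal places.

At z = 26.32 mm: the cylinder is not intersected at this z (z outside [0, 22]); the sphere at (11, -0.5): section is a regular 12-gon, circumradius = √(r²−h²) = √(12²−0.82²) = 11.972 (perimeter = 2·12·11.972·sin(180°/12) = 74.37 mm); the cylinder at (9, 6): section is a regular 12-gon, circumradius r=3.5 (perimeter = 2·12·3.500·sin(180°/12) = 21.74 mm); the r=4 cylinder at (13.5, -1) gives a regular 12-gon of circumradius 4 (constant along its height) (perimeter = 2·12·4.000·sin(180°/12) = 24.85 mm); Combining (union): the regions partially overlap (shared area 84.75 mm²), so the edge portions inside another operand are dropped and the merged outline is re-measured after clipping — boundary = 74.37 mm. Overall, the cross-section is a single solid region. Total boundary length (outer) = 74.37 mm.

74.37 mm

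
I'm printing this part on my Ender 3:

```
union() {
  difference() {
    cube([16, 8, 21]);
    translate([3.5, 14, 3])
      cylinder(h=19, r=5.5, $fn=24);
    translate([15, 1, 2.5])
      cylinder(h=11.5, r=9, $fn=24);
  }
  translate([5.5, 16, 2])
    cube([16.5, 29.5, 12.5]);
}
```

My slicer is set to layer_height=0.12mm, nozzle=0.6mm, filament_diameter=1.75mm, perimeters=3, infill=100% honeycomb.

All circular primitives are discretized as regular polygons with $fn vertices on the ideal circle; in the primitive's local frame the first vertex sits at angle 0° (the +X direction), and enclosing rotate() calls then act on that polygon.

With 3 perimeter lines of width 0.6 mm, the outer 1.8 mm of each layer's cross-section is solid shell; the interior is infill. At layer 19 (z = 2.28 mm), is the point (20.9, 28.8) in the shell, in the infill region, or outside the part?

At z = 2.28 mm: the cube (footprint 16×8) is included at this height; the cylinder at (3.5, 14) does not reach this height (z outside [3, 22]); the cylinder at (15, 1) does not reach this height (z outside [2.5, 14]); Taking the first minus the rest: none of the subtracted shapes is present at this height, so the 16×8 cube is unchanged — 1 connected region; the 16.5×29.5 cube at (5.5, 16) contributes its full rectangle; Merging all regions: the 2 present regions are separate (no shared area or edge), so areas and boundary lengths simply add and each stays a separate island — 2 connected regions. Overall, the cross-section has 2 separate islands. The nearest boundary edge runs (22.00, 45.50)→(22.00, 16.00); distance from the point to it = 1.10 mm. (Shell/infill is judged within the island containing the point — the largest one.) The point is inside the cross-section, 1.10 mm from the nearest boundary — within the 1.8 mm shell band (3 × 0.6).

shell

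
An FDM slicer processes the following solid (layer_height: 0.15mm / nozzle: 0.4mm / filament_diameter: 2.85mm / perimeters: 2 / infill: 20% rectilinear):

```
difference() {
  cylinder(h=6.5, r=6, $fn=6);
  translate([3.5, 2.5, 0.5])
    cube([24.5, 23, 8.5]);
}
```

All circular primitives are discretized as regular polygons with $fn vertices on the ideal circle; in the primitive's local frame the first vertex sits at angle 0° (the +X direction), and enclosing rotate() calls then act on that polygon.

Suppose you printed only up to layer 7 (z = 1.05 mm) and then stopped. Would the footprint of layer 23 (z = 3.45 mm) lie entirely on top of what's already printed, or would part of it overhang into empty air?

Compare the two slices. At z = 1.05: the r=6 cylinder contributes a regular 6-gon of circumradius 6 (area = (6/2)·6.000²·sin(360°/6) = 93.53 mm²); the 24.5×23 cube at (3.5, 2.5) contributes its full rectangle (area 563.50 mm²); Taking the first minus the rest: starting from the r=6 cylinder (93.53 mm²), the 24.5×23 cube at (3.5, 2.5) partially overlaps it — only the 0.97 mm² overlap (of its 563.50 mm²) is removed, clipping the outline — area = 92.56 mm². At z = 3.45: the r=6 cylinder contributes a regular 6-gon of circumradius 6 (area = (6/2)·6.000²·sin(360°/6) = 93.53 mm²); the 24.5×23 cube at (3.5, 2.5) contributes its full rectangle (area 563.50 mm²); After the difference (first − rest): starting from the r=6 cylinder (93.53 mm²), the 24.5×23 cube at (3.5, 2.5) partially overlaps it — only the 0.97 mm² overlap (of its 563.50 mm²) is removed, clipping the outline — area = 92.56 mm². Checking containment: the cross-section at z = 3.45 is a subset of the cross-section at z = 1.05.

entirely on top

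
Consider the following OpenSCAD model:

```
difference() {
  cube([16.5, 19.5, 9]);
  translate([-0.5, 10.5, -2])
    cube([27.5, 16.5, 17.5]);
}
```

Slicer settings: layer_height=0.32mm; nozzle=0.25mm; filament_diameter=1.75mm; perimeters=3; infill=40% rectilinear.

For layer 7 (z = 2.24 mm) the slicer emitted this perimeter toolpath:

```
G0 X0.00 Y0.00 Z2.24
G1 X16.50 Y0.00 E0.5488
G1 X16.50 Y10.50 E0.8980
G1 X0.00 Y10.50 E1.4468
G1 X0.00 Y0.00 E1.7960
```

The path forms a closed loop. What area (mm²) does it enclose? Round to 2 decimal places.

173.25 mm²

Apply the shoelace formula to the sequence of (X, Y) vertices; enclosed area = 173.25 mm².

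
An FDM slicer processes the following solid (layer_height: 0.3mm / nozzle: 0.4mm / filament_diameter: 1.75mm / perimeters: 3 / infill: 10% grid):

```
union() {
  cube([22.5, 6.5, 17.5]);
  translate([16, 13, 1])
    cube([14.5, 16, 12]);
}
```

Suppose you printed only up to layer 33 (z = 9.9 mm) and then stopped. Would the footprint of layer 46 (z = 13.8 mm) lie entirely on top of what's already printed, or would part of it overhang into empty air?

Compare the two slices. At z = 9.9: the cube (footprint 22.5×6.5) is included at this height (area 146.25 mm²); the cube at (16, 13) (footprint 14.5×16) is included at this height (area 232.00 mm²); Taking the union: the 2 present regions are separate (no shared area or edge), so areas and boundary lengths simply add and each stays a separate island — area = 378.25 mm². At z = 13.8: the cube (footprint 22.5×6.5) is included at this height (area 146.25 mm²); the cube at (16, 13) does not reach this height (z outside [1, 13]); Merging all regions: only the 22.5×6.5 cube is present, so the union is just that shape — area = 146.25 mm². Checking containment: the cross-section at z = 13.8 is a subset of the cross-section at z = 9.9.

entirely on top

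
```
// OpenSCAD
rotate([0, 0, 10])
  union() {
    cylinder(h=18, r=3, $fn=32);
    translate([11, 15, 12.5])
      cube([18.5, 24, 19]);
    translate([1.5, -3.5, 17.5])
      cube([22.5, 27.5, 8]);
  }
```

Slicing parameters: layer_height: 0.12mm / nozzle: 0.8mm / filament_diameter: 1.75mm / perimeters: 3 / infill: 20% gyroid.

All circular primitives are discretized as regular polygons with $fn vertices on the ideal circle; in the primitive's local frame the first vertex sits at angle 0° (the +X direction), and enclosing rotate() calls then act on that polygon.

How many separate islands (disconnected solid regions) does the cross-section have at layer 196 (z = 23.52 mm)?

1

At z = 23.52 mm: the cylinder does not reach this height (z outside [0, 18]); the cube at (11, 15) (footprint 18.5×24) is included at this height; the cube at (1.5, -3.5) is present — its section is the full 22.5×27.5 rectangle; Taking the union: the regions partially overlap (shared area 117.00 mm²), so overlapping operands fuse into one piece — 1 connected region; (rotated 10° about Z; rotation is an isometry so areas/perimeters/island counts are preserved). Overall, the cross-section is a single solid region. Island count = 1.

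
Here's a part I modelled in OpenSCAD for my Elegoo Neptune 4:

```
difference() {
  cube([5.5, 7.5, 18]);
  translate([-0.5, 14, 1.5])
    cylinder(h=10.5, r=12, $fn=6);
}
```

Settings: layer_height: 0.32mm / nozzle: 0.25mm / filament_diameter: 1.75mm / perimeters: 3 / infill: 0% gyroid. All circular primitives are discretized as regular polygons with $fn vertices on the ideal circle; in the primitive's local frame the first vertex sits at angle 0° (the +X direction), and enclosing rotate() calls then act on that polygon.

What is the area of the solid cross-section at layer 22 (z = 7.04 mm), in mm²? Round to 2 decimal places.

19.84 mm²

At z = 7.04 mm: the cube is present — its section is the full 5.5×7.5 rectangle (area 41.25 mm²); the cylinder at (-0.5, 14): section is a regular 6-gon, circumradius r=12 (area = (6/2)·12.000²·sin(360°/6) = 374.12 mm²); Subtracting the remaining from the first: starting from the 5.5×7.5 cube (41.25 mm²), the r=12 cylinder at (-0.5, 14) partially overlaps it — only the 21.41 mm² overlap (of its 374.12 mm²) is removed, clipping the outline — area = 19.84 mm². Overall, the cross-section is a single solid region. Net area = 19.84 mm².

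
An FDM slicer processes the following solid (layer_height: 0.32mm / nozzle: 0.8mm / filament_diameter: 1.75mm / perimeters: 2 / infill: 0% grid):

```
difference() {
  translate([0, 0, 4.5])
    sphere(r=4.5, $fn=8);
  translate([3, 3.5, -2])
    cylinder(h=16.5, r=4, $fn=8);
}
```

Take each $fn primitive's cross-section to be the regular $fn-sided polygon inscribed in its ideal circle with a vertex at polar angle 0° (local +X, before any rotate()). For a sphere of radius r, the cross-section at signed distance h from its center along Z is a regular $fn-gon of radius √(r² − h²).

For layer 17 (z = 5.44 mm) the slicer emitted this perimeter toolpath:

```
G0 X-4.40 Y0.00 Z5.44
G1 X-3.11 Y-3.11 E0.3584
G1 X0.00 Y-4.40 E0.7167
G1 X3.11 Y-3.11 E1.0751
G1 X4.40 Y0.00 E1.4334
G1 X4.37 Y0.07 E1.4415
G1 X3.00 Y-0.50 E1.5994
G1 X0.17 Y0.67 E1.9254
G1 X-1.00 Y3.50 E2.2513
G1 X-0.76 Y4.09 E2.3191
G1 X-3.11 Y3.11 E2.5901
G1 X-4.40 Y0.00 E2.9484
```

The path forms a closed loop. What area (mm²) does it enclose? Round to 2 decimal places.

39.31 mm²

Apply the shoelace formula to the sequence of (X, Y) vertices; enclosed area = 39.31 mm².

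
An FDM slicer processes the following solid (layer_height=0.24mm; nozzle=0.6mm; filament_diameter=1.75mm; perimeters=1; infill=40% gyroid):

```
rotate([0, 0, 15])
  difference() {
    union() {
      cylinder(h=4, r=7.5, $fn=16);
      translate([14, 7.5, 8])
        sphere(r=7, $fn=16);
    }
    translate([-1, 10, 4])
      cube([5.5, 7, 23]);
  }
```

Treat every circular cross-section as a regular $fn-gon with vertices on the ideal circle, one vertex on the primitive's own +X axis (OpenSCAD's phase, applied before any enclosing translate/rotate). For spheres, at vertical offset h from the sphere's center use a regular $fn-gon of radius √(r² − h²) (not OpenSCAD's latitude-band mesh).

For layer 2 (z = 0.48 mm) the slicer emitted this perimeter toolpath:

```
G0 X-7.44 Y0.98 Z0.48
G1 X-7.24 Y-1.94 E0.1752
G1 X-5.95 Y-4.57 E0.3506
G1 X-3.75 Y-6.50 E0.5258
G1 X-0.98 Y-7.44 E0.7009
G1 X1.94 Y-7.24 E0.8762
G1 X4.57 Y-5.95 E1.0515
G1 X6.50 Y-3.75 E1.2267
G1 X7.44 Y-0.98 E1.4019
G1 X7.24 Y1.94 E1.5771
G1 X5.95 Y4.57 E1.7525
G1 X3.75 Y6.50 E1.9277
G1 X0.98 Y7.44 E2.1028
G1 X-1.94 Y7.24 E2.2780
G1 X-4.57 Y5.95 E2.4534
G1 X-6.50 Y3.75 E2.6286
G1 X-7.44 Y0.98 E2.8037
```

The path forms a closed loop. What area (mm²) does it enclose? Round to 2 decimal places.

172.28 mm²

Apply the shoelace formula to the sequence of (X, Y) vertices; enclosed area = 172.28 mm².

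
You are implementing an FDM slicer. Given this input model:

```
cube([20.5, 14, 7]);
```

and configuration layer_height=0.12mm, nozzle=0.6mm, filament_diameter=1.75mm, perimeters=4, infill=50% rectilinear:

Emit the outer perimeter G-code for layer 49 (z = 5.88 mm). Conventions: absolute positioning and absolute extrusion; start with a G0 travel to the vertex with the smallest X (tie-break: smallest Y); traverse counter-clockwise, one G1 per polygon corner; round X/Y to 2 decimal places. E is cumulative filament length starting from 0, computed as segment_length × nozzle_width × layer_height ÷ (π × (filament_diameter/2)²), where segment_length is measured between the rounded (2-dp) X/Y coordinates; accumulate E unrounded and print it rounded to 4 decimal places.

G0 X0.00 Y0.00 Z5.88
G1 X20.50 Y0.00 E0.6136
G1 X20.50 Y14.00 E1.0327
G1 X0.00 Y14.00 E1.6464
G1 X0.00 Y0.00 E2.0655

At z = 5.88 mm: the cube is present — its section is the full 20.5×14 rectangle. The outline is a single polygon with 4 vertices. Extrusion per mm of travel: 0.6 × 0.12 / (π × 0.875²) = 0.029934. Accumulating E over each segment gives final E = 2.0655.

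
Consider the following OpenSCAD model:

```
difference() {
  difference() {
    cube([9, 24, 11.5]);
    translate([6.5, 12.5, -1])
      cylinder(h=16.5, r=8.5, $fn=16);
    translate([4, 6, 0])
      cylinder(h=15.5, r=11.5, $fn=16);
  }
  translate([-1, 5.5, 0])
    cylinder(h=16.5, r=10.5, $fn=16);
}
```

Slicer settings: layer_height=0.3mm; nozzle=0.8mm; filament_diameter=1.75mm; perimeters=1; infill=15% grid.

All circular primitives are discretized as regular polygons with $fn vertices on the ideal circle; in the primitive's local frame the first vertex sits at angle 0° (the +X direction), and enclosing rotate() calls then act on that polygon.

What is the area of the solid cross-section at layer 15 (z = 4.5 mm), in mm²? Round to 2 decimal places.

At z = 4.5 mm: the cube is present — its section is the full 9×24 rectangle (area 216.00 mm²); the r=8.5 cylinder at (6.5, 12.5) gives a regular 16-gon of circumradius 8.5 (constant along its height) (area = (16/2)·8.500²·sin(360°/16) = 221.19 mm²); the cylinder at (4, 6): section is a regular 16-gon, circumradius r=11.5 (area = (16/2)·11.500²·sin(360°/16) = 404.88 mm²); Taking the first minus the rest: starting from the 9×24 cube (216.00 mm²), the r=8.5 cylinder at (6.5, 12.5) partially overlaps it — only the 138.21 mm² overlap (of its 221.19 mm²) is removed, clipping the outline; the r=11.5 cylinder at (4, 6) partially overlaps it — only the 43.40 mm² overlap (of its 404.88 mm²) is removed, clipping the outline — area = 34.40 mm²; the cylinder at (-1, 5.5): section is a regular 16-gon, circumradius r=10.5 (area = (16/2)·10.500²·sin(360°/16) = 337.53 mm²); Taking the first minus the rest: starting from the result so far (34.40 mm²), the r=10.5 cylinder at (-1, 5.5) misses the remaining region (no effect) — area = 34.40 mm². Overall, the cross-section is a single solid region. Net area = 34.40 mm².

34.40 mm²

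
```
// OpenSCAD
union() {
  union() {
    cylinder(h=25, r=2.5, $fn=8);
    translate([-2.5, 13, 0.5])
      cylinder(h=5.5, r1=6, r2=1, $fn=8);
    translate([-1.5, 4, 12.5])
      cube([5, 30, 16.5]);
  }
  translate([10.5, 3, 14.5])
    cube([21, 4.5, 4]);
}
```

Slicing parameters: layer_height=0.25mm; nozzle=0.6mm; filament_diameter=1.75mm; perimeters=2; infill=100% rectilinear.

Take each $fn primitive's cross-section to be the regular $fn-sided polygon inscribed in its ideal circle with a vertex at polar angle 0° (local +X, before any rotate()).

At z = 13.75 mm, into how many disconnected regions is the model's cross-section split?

2

At z = 13.75 mm: the cylinder: section is a regular 8-gon, circumradius r=2.5; the cone at (-2.5, 13) is not intersected at this z (z outside [0.5, 6]); the 5×30 cube at (-1.5, 4) contributes its full rectangle; Taking the union: the 2 present regions are separate (no shared area or edge), so areas and boundary lengths simply add and each stays a separate island — 2 connected regions; the cube at (10.5, 3) is not intersected at this z (z outside [14.5, 18.5]); Combining (union): only the result so far is present, so the union is just that shape — 2 connected regions. The result has 2 disconnected regions.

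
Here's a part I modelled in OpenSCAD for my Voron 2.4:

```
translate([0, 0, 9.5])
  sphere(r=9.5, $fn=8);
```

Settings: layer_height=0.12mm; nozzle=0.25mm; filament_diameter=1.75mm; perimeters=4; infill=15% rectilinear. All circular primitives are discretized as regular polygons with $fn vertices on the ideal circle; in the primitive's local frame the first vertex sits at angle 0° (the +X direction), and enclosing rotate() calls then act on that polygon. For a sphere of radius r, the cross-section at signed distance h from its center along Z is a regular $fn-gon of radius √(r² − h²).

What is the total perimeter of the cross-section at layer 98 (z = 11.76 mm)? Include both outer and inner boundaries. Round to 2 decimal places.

At z = 11.76 mm: the sphere: section is a regular 8-gon, circumradius = √(r²−h²) = √(9.5²−2.26²) = 9.227 (perimeter = 2·8·9.227·sin(180°/8) = 56.50 mm). Overall, the cross-section is a single solid region. Total boundary length (outer) = 56.50 mm.

56.50 mm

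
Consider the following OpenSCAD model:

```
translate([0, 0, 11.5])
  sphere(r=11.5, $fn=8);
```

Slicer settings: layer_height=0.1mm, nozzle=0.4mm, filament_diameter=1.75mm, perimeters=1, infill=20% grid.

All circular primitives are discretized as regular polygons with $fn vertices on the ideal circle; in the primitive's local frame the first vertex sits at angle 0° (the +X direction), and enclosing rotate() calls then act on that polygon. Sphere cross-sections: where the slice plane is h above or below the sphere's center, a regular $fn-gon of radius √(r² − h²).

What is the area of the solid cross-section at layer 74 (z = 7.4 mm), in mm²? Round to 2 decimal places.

326.51 mm²

At z = 7.4 mm: the sphere: section is a regular 8-gon, circumradius = √(r²−h²) = √(11.5²−4.1²) = 10.744 (area = (8/2)·10.744²·sin(360°/8) = 326.51 mm²). Overall, the cross-section is a single solid region. Net area = 326.51 mm².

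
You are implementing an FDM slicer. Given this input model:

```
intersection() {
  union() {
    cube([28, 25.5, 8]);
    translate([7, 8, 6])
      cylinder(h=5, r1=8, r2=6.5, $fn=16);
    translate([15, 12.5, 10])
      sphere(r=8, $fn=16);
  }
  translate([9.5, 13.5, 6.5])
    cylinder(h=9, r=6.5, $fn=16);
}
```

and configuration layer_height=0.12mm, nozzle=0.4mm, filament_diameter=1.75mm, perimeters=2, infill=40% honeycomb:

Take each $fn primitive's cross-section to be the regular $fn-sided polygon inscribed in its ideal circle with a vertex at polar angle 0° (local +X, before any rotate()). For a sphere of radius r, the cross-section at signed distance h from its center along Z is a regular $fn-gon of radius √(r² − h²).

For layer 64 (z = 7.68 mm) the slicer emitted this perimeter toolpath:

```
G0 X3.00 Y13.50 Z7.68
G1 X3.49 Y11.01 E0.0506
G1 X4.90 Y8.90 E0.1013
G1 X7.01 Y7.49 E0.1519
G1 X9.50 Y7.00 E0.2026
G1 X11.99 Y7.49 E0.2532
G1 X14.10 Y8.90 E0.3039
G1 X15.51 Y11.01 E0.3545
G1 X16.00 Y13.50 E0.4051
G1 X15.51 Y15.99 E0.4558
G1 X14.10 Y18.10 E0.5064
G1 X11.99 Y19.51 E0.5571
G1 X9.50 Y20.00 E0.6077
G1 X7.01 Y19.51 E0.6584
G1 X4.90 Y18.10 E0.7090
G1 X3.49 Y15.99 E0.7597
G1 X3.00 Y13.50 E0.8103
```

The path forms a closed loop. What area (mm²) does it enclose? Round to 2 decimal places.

Apply the shoelace formula to the sequence of (X, Y) vertices; enclosed area = 129.51 mm².

129.51 mm²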